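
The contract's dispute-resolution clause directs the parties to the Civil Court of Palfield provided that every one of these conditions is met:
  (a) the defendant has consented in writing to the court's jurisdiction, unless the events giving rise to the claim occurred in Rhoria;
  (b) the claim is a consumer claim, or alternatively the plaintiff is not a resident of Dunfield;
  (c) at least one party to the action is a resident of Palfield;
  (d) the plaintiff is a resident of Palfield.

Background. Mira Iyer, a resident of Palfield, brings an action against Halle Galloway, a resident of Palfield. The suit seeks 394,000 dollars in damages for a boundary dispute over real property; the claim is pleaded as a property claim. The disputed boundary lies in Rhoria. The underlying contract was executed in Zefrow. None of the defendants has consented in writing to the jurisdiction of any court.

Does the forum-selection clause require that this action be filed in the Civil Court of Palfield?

Yes

The Civil Court of Palfield:
  (a) No such written consent has been filed. The proviso rescues it, though: the operative events occurred in Rhoria. Satisfied.
  (b) The plaintiff resides in Palfield, which is not Dunfield — that alternative is enough. Condition met.
  (c) Mira Iyer resides in Palfield. Met.
  (d) The plaintiff resides in Palfield. Condition met.
  → Forum clause is triggered.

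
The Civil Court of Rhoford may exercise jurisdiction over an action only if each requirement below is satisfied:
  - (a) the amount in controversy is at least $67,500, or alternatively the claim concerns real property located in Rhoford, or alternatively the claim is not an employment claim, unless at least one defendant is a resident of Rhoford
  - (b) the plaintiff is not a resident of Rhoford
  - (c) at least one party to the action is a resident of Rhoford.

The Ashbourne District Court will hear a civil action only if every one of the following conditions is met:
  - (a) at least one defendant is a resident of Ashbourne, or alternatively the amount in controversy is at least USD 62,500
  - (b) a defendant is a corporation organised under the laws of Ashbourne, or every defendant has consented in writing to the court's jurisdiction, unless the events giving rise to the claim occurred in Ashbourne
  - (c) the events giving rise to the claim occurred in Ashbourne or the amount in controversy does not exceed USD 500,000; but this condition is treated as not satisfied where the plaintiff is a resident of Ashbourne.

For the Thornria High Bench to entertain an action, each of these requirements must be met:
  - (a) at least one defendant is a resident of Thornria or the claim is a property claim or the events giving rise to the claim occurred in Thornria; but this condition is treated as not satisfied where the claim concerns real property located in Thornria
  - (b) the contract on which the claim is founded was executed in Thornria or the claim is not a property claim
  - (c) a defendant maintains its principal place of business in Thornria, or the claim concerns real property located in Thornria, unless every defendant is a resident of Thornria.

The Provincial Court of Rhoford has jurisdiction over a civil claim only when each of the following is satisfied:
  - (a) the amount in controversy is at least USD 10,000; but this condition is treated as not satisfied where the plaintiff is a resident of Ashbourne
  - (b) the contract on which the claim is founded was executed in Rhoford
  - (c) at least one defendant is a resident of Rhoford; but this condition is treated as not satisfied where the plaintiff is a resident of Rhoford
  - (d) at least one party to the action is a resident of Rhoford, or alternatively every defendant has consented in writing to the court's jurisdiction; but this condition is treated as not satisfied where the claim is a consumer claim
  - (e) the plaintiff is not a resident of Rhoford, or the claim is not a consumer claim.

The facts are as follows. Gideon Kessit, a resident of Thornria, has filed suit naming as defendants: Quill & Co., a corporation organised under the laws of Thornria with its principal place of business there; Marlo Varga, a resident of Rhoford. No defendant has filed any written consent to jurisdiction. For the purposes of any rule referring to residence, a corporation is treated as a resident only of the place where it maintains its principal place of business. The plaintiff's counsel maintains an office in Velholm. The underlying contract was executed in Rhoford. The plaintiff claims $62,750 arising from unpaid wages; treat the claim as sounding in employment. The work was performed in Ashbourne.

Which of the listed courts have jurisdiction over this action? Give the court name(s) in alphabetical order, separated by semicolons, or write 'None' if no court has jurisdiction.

The Civil Court of Rhoford:
  (a) The amount in controversy is 62,750 dollars, below the $67,500 floor; the claim does not concern real property; the claim is an employment claim — every alternative fails. However, Marlo Varga resides in Rhoford, so the 'unless' proviso supplies this condition. Met.
  (b) The plaintiff resides in Thornria, which is not Rhoford. Met.
  (c) Marlo Varga resides in Rhoford. Satisfied.
  → Every requirement is satisfied — jurisdiction.
The Ashbourne District Court:
  (a) The amount in controversy is 62,750 dollars, which meets the $62,500 floor, so one alternative holds. Met.
  (b) The corporate defendant(s) are organised in Thornria, not Ashbourne; no such written consent has been filed — no alternative holds. However, the operative events occurred in Ashbourne, so the 'unless' proviso supplies this condition. Satisfied.
  (c) The operative events occurred in Ashbourne, which satisfies one of the alternatives. The exception is not triggered, since the plaintiff resides in Thornria, not Ashbourne. Condition met.
  → All conditions met; jurisdiction exists.
The Thornria High Bench:
  (a) Quill & Co. resides in Thornria — that alternative is enough. The exception is not triggered, since the claim does not concern real property. Met.
  (b) The claim is an employment claim, not a property claim — that alternative is enough. Met.
  (c) Quill & Co. has its principal place of business in Thornria, which satisfies one of the alternatives. Condition met.
  → The court has jurisdiction.
The Provincial Court of Rhoford:
  (a) The amount in controversy is 62,750 dollars, which meets the $10,000 floor. And the carve-out is inapplicable — the plaintiff resides in Thornria, not Ashbourne. Met.
  (b) The contract was executed in Rhoford. Condition met.
  (c) Marlo Varga resides in Rhoford. The exception is not triggered, since the plaintiff resides in Thornria, not Rhoford. Satisfied.
  (d) Marlo Varga resides in Rhoford, so one alternative holds. The exception is not triggered, since the claim is an employment claim, not a consumer claim. Condition met.
  (e) The plaintiff resides in Thornria, which is not Rhoford, which satisfies one of the alternatives. Met.
  → Every requirement is satisfied — jurisdiction.

the Ashbourne District Court; the Civil Court of Rhoford; the Provincial Court of Rhoford; the Thornria High Bench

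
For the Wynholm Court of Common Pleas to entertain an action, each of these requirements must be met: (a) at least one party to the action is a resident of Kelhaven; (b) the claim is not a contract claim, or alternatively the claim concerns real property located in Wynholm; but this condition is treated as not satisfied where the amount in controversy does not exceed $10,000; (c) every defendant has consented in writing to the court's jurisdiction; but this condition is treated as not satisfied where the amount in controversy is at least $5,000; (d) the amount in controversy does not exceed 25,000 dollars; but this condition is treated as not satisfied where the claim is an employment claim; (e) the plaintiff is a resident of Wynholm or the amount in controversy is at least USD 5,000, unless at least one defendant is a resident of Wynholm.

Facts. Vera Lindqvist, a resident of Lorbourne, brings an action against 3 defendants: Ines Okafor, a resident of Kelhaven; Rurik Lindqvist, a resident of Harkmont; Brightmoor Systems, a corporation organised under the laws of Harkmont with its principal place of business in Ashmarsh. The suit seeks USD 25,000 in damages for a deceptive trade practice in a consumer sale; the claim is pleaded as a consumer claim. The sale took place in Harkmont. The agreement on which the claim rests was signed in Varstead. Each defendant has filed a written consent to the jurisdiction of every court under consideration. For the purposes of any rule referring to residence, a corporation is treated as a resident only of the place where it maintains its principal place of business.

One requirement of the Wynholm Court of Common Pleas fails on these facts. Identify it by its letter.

The Wynholm Court of Common Pleas:
  (a) Ines Okafor resides in Kelhaven. Satisfied.
  (b) The claim is a consumer claim, not a contract claim — that alternative is enough. The exception is not triggered, since the amount in controversy is USD 25,000, above the 10,000 dollars ceiling. Met.
  (c) Every defendant has filed written consent. However, the amount in controversy is 25,000 dollars, which meets the 5,000 dollars floor, which falls within the stated exception and so defeats the condition. Not met.
  (d) The amount in controversy is 25,000 dollars, within the $25,000 ceiling. The carve-out does not apply: the claim is a consumer claim, not an employment claim. Satisfied.
  (e) The amount in controversy is USD 25,000, which meets the $5,000 floor, which satisfies one of the alternatives. Met.
Only condition (c) fails.

(c)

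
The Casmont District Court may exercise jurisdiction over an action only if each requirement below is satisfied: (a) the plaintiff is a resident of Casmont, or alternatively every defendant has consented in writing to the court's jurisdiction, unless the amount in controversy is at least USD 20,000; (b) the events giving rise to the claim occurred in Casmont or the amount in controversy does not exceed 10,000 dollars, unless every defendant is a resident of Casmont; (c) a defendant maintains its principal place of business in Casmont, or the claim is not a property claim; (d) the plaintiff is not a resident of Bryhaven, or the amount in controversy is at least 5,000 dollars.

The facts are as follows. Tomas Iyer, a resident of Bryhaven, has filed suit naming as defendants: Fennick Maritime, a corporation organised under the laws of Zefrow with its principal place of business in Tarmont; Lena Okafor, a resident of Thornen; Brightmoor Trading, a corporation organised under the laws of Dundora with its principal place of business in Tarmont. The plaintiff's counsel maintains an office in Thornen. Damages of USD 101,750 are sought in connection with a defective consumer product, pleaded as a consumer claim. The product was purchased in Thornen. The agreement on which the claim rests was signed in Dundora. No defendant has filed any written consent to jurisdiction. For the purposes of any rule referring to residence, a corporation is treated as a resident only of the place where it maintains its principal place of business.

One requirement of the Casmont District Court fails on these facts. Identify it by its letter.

The Casmont District Court:
  (a) The plaintiff resides in Bryhaven, not Casmont; no such written consent has been filed — every alternative fails. But the amount in controversy is 101,750 dollars, which meets the USD 20,000 floor, and the 'unless' clause therefore excuses the requirement. Met.
  (b) The operative events occurred in Thornen, not Casmont; the amount in controversy is $101,750, above the 10,000 dollars ceiling — none of the alternatives is met. The proviso offers no rescue either, since the defendants reside as follows — Fennick Maritime in Tarmont, Lena Okafor in Thornen, Brightmoor Trading in Tarmont — not all in Casmont. Condition not met.
  (c) The claim is a consumer claim, not a property claim — that alternative is enough. Met.
  (d) The amount in controversy is $101,750, which meets the 5,000 dollars floor, which satisfies one of the alternatives. Satisfied.
Only condition (b) fails.

(b)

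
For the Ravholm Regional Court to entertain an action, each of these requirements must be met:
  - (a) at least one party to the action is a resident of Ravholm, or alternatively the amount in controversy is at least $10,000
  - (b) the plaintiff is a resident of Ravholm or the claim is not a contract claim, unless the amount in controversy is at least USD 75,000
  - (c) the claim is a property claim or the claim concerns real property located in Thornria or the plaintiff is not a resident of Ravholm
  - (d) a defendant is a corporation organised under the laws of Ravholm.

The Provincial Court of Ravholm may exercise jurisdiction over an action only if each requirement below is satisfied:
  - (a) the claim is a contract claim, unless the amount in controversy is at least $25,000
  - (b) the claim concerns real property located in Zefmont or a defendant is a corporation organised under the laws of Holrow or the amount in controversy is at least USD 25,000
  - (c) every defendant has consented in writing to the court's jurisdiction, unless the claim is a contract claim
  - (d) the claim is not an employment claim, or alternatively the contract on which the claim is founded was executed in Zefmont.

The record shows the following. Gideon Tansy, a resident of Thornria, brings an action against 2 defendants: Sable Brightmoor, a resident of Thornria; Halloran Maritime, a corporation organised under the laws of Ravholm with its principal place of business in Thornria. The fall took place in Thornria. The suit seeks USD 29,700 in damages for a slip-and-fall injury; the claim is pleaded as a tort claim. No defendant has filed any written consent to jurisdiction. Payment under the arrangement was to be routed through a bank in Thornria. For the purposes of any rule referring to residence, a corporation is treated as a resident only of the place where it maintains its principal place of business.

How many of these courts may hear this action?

1

The Ravholm Regional Court:
  (a) The amount in controversy is $29,700, which meets the $10,000 floor, so this disjunct is met. Satisfied.
  (b) The claim is a tort claim, not a contract claim — that alternative is enough. Met.
  (c) The plaintiff resides in Thornria, which is not Ravholm, so one alternative holds. Satisfied.
  (d) Halloran Maritime is organised under the laws of Ravholm. Satisfied.
  → The court has jurisdiction.
The Provincial Court of Ravholm:
  (a) The claim is a tort claim, not a contract claim. The proviso rescues it, though: the amount in controversy is USD 29,700, which meets the USD 25,000 floor. Satisfied.
  (b) The amount in controversy is 29,700 dollars, which meets the USD 25,000 floor, so one alternative holds. Met.
  (c) No such written consent has been filed. Nor does the 'unless' clause help: the claim is a tort claim, not a contract claim. Fails.
  (d) The claim is a tort claim, not an employment claim, so one alternative holds. Condition met.
  → Not every requirement is met — no jurisdiction.
Courts with jurisdiction: the Ravholm Regional Court — 1 in total.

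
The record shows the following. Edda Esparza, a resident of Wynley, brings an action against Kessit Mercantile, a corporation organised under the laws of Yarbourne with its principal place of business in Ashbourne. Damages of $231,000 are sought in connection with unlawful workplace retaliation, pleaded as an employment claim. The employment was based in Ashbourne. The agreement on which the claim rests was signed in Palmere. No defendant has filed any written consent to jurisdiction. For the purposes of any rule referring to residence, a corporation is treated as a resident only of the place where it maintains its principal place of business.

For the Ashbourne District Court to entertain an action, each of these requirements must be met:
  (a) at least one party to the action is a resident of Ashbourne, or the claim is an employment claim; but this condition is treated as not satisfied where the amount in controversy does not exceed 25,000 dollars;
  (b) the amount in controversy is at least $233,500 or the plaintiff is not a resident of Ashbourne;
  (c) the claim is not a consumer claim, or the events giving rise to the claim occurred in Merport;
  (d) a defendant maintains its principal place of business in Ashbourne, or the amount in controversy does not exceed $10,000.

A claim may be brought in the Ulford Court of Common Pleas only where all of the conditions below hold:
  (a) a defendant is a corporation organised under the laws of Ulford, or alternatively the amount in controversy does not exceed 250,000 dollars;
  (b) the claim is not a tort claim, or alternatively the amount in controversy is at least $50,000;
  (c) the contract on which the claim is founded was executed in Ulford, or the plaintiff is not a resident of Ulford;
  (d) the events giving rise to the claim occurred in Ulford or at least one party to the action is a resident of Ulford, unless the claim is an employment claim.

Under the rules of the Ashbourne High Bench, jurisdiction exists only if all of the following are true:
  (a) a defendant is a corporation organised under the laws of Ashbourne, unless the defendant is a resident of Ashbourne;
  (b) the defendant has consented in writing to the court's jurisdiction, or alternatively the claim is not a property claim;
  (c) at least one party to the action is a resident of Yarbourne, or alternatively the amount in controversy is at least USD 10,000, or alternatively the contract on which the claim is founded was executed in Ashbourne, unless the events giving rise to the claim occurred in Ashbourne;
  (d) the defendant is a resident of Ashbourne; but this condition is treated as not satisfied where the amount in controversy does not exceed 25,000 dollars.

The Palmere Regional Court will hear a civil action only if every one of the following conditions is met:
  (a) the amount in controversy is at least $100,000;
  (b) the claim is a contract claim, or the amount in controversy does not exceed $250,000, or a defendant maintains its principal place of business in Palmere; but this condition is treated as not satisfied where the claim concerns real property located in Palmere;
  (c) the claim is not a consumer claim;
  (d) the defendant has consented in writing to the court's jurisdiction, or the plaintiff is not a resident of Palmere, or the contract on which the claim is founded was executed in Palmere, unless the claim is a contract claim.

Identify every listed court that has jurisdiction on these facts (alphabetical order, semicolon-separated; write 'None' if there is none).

the Ashbourne District Court; the Ashbourne High Bench; the Palmere Regional Court; the Ulford Court of Common Pleas

The Ashbourne District Court:
  (a) Kessit Mercantile resides in Ashbourne — that alternative is enough. And the carve-out is inapplicable — the amount in controversy is $231,000, above the $25,000 ceiling. Satisfied.
  (b) The plaintiff resides in Wynley, which is not Ashbourne, which satisfies one of the alternatives. Condition met.
  (c) The claim is an employment claim, not a consumer claim — that alternative is enough. Met.
  (d) Kessit Mercantile has its principal place of business in Ashbourne — that alternative is enough. Condition met.
  → Jurisdiction lies.
The Ulford Court of Common Pleas:
  (a) The amount in controversy is $231,000, within the 250,000 dollars ceiling, so one alternative holds. Satisfied.
  (b) The claim is an employment claim, not a tort claim, so this disjunct is met. Condition met.
  (c) The plaintiff resides in Wynley, which is not Ulford, so one alternative holds. Satisfied.
  (d) The operative events occurred in Ashbourne, not Ulford; no party resides in Ulford — no alternative holds. However, the claim is an employment claim, so the 'unless' proviso supplies this condition. Condition met.
  → The court has jurisdiction.
The Ashbourne High Bench:
  (a) The corporate defendant(s) are organised in Yarbourne, not Ashbourne. The proviso rescues it, though: the defendant resides in Ashbourne. Met.
  (b) The claim is an employment claim, not a property claim, which satisfies one of the alternatives. Met.
  (c) The amount in controversy is USD 231,000, which meets the USD 10,000 floor, which satisfies one of the alternatives. Met.
  (d) The defendant resides in Ashbourne. The exception is not triggered, since the amount in controversy is USD 231,000, above the $25,000 ceiling. Condition met.
  → All conditions met; jurisdiction exists.
The Palmere Regional Court:
  (a) The amount in controversy is $231,000, which meets the 100,000 dollars floor. Satisfied.
  (b) The amount in controversy is $231,000, within the USD 250,000 ceiling, so one alternative holds. The carve-out does not apply: the claim does not concern real property. Satisfied.
  (c) The claim is an employment claim, not a consumer claim. Met.
  (d) The plaintiff resides in Wynley, which is not Palmere — that alternative is enough. Met.
  → All conditions met; jurisdiction exists.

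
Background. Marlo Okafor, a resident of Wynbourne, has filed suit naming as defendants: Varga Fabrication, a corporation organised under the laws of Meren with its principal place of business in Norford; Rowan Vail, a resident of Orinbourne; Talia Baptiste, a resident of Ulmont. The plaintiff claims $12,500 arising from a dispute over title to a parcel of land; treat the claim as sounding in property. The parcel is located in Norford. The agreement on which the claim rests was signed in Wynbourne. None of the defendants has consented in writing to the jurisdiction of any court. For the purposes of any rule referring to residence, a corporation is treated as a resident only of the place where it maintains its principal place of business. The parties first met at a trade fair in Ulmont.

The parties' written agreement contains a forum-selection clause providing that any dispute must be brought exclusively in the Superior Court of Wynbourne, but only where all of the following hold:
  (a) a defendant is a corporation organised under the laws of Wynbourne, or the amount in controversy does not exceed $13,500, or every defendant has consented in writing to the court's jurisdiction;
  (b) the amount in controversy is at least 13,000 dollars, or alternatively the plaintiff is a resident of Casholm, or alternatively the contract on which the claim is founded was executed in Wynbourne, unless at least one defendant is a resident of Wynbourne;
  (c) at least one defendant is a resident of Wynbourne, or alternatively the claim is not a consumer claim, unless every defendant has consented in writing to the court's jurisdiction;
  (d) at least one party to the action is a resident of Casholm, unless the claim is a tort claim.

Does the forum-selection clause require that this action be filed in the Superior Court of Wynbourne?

The Superior Court of Wynbourne:
  (a) The amount in controversy is $12,500, within the $13,500 ceiling, so one alternative holds. Condition met.
  (b) The contract was executed in Wynbourne, so one alternative holds. Met.
  (c) The claim is a property claim, not a consumer claim, so this disjunct is met. Condition met.
  (d) No party resides in Casholm. And the claim is a property claim, not a tort claim, so the proviso does not save it. Not met.
  → The clause does not apply.

No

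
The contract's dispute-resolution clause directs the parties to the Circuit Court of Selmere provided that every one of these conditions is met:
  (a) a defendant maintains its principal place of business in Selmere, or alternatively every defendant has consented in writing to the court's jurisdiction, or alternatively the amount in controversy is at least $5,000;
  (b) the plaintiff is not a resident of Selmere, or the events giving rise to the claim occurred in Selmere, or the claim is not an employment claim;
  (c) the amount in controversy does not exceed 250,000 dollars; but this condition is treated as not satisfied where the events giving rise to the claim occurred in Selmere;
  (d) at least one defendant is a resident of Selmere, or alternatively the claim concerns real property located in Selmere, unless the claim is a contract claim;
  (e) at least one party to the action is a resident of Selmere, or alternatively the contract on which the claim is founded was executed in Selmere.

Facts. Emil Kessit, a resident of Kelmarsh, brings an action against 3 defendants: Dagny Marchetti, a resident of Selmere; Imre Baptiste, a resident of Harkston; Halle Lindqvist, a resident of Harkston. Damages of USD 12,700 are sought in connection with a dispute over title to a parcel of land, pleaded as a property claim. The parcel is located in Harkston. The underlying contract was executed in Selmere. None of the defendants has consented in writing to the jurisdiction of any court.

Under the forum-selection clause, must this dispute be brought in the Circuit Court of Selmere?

Yes

The Circuit Court of Selmere:
  (a) The amount in controversy is 12,700 dollars, which meets the USD 5,000 floor, so this disjunct is met. Met.
  (b) The plaintiff resides in Kelmarsh, which is not Selmere — that alternative is enough. Condition met.
  (c) The amount in controversy is USD 12,700, within the USD 250,000 ceiling. And the carve-out is inapplicable — the operative events occurred in Harkston, not Selmere. Condition met.
  (d) Dagny Marchetti resides in Selmere — that alternative is enough. Met.
  (e) Dagny Marchetti resides in Selmere, so one alternative holds. Condition met.
  → The clause applies.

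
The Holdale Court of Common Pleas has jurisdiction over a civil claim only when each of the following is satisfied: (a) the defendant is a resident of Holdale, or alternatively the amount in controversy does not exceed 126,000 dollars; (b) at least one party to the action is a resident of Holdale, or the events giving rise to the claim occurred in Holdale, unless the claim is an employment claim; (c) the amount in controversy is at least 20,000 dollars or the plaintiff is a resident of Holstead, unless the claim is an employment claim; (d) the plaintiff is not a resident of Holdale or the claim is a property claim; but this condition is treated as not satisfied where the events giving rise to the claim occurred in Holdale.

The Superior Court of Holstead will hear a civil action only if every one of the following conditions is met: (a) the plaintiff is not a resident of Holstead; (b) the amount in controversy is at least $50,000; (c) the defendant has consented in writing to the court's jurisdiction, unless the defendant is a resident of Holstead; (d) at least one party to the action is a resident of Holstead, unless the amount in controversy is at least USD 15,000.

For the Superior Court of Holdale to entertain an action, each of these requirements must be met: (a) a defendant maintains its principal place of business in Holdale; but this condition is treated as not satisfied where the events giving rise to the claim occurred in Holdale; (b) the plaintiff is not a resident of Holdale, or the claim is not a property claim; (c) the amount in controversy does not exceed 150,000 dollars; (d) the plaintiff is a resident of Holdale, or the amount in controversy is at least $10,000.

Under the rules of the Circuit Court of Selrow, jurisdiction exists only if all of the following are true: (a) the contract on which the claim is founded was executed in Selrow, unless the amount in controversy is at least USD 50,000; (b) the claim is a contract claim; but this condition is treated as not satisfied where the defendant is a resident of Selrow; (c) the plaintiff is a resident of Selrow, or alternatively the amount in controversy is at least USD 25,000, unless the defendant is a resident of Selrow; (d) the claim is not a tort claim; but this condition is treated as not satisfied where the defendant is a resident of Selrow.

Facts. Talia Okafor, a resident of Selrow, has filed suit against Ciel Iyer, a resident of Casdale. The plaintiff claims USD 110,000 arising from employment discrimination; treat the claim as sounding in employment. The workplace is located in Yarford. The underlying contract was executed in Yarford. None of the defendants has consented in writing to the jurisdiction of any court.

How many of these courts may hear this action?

1

The Holdale Court of Common Pleas:
  (a) The amount in controversy is USD 110,000, within the 126,000 dollars ceiling, so this disjunct is met. Met.
  (b) No party resides in Holdale; the operative events occurred in Yarford, not Holdale — none of the alternatives is met. However, the claim is an employment claim, so the 'unless' proviso supplies this condition. Condition met.
  (c) The amount in controversy is USD 110,000, which meets the $20,000 floor — that alternative is enough. Met.
  (d) The plaintiff resides in Selrow, which is not Holdale, so this disjunct is met. And the carve-out is inapplicable — the operative events occurred in Yarford, not Holdale. Satisfied.
  → All conditions met; jurisdiction exists.
The Superior Court of Holstead:
  (a) The plaintiff resides in Selrow, which is not Holstead. Satisfied.
  (b) The amount in controversy is $110,000, which meets the 50,000 dollars floor. Condition met.
  (c) No such written consent has been filed. And the defendant resides in Casdale, not Holstead, so the proviso does not save it. Condition not met.
  (d) No party resides in Holstead. However, the amount in controversy is 110,000 dollars, which meets the 15,000 dollars floor, so the 'unless' proviso supplies this condition. Met.
  → Not every requirement is met — no jurisdiction.
The Superior Court of Holdale:
  (a) No defendant is a corporation. Not satisfied.
  (b) The plaintiff resides in Selrow, which is not Holdale, which satisfies one of the alternatives. Satisfied.
  (c) The amount in controversy is $110,000, within the USD 150,000 ceiling. Met.
  (d) The amount in controversy is $110,000, which meets the $10,000 floor, so this disjunct is met. Met.
  → At least one condition fails; no jurisdiction.
The Circuit Court of Selrow:
  (a) The contract was executed in Yarford, not Selrow. The proviso rescues it, though: the amount in controversy is USD 110,000, which meets the $50,000 floor. Met.
  (b) The claim is an employment claim, not a contract claim. Not met.
  (c) The plaintiff resides in Selrow — that alternative is enough. Satisfied.
  (d) The claim is an employment claim, not a tort claim. The carve-out does not apply: the defendant resides in Casdale, not Selrow. Satisfied.
  → At least one condition fails; no jurisdiction.
Courts with jurisdiction: the Holdale Court of Common Pleas — 1 in total.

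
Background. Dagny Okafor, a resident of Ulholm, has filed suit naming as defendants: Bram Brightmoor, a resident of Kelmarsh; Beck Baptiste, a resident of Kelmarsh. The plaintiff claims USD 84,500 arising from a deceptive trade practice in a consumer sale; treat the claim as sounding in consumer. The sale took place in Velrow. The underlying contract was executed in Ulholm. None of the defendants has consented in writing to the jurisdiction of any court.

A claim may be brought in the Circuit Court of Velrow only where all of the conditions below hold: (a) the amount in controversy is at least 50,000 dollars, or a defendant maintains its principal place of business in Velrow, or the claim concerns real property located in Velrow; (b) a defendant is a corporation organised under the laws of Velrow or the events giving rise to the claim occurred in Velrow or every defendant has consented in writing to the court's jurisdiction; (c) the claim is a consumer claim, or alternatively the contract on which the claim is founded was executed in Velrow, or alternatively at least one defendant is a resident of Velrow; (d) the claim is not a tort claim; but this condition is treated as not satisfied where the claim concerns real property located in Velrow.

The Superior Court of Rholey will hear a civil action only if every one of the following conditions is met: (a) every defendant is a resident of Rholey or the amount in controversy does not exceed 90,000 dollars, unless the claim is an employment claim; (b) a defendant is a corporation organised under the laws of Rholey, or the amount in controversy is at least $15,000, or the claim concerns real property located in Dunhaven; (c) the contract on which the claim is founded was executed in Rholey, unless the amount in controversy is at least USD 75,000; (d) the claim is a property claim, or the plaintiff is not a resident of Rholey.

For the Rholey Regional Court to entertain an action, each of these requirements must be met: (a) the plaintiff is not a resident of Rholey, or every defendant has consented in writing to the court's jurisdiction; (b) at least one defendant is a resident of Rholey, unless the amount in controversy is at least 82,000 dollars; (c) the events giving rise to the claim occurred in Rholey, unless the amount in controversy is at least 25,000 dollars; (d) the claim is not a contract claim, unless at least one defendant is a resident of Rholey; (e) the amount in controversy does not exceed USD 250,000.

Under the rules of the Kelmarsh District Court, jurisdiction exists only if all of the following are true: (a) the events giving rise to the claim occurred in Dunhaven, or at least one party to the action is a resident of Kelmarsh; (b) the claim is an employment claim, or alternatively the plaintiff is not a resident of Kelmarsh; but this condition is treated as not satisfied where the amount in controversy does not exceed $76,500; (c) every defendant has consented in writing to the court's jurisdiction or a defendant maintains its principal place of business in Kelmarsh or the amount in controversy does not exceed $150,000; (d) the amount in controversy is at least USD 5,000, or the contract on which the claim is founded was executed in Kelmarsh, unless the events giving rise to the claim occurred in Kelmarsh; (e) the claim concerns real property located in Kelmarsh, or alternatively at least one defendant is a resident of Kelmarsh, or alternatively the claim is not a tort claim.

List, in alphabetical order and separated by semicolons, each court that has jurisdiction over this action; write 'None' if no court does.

the Circuit Court of Velrow; the Kelmarsh District Court; the Rholey Regional Court; the Superior Court of Rholey

The Circuit Court of Velrow:
  (a) The amount in controversy is 84,500 dollars, which meets the USD 50,000 floor, so this disjunct is met. Met.
  (b) The operative events occurred in Velrow, so one alternative holds. Satisfied.
  (c) The claim is a consumer claim, which satisfies one of the alternatives. Satisfied.
  (d) The claim is a consumer claim, not a tort claim. The exception is not triggered, since the claim does not concern real property. Condition met.
  → Every requirement is satisfied — jurisdiction.
The Superior Court of Rholey:
  (a) The amount in controversy is USD 84,500, within the USD 90,000 ceiling, which satisfies one of the alternatives. Condition met.
  (b) The amount in controversy is $84,500, which meets the USD 15,000 floor, which satisfies one of the alternatives. Condition met.
  (c) The contract was executed in Ulholm, not Rholey. The proviso rescues it, though: the amount in controversy is 84,500 dollars, which meets the 75,000 dollars floor. Satisfied.
  (d) The plaintiff resides in Ulholm, which is not Rholey, which satisfies one of the alternatives. Met.
  → Every requirement is satisfied — jurisdiction.
The Rholey Regional Court:
  (a) The plaintiff resides in Ulholm, which is not Rholey, so this disjunct is met. Met.
  (b) No defendant resides in Rholey (they reside in Kelmarsh, Kelmarsh). But the amount in controversy is $84,500, which meets the $82,000 floor, and the 'unless' clause therefore excuses the requirement. Met.
  (c) The operative events occurred in Velrow, not Rholey. But the amount in controversy is USD 84,500, which meets the USD 25,000 floor, and the 'unless' clause therefore excuses the requirement. Satisfied.
  (d) The claim is a consumer claim, not a contract claim. Met.
  (e) The amount in controversy is $84,500, within the USD 250,000 ceiling. Satisfied.
  → All conditions met; jurisdiction exists.
The Kelmarsh District Court:
  (a) Bram Brightmoor resides in Kelmarsh, which satisfies one of the alternatives. Met.
  (b) The plaintiff resides in Ulholm, which is not Kelmarsh, so this disjunct is met. And the carve-out is inapplicable — the amount in controversy is $84,500, above the USD 76,500 ceiling. Met.
  (c) The amount in controversy is 84,500 dollars, within the $150,000 ceiling, so this disjunct is met. Met.
  (d) The amount in controversy is 84,500 dollars, which meets the USD 5,000 floor, which satisfies one of the alternatives. Met.
  (e) Bram Brightmoor resides in Kelmarsh — that alternative is enough. Condition met.
  → All conditions met; jurisdiction exists.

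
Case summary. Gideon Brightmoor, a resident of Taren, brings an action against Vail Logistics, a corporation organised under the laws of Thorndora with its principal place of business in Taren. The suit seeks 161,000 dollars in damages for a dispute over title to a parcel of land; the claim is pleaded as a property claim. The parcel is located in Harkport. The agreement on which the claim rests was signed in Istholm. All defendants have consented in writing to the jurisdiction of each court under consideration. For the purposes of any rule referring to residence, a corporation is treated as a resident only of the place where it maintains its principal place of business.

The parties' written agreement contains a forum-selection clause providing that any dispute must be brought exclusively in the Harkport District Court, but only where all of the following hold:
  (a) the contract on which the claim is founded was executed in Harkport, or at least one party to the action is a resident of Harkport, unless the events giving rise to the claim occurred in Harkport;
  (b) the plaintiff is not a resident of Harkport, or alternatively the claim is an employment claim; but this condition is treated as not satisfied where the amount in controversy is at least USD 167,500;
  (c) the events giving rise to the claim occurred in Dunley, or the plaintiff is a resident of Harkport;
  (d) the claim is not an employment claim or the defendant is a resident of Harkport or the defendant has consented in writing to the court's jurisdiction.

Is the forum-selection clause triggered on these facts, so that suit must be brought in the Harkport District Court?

No

The Harkport District Court:
  (a) The contract was executed in Istholm, not Harkport; no party resides in Harkport — none of the alternatives is met. However, the operative events occurred in Harkport, so the 'unless' proviso supplies this condition. Met.
  (b) The plaintiff resides in Taren, which is not Harkport — that alternative is enough. And the carve-out is inapplicable — the amount in controversy is $161,000, below the USD 167,500 floor. Condition met.
  (c) The operative events occurred in Harkport, not Dunley; the plaintiff resides in Taren, not Harkport — every alternative fails. Fails.
  (d) The claim is a property claim, not an employment claim — that alternative is enough. Condition met.
  → Forum clause is not triggered.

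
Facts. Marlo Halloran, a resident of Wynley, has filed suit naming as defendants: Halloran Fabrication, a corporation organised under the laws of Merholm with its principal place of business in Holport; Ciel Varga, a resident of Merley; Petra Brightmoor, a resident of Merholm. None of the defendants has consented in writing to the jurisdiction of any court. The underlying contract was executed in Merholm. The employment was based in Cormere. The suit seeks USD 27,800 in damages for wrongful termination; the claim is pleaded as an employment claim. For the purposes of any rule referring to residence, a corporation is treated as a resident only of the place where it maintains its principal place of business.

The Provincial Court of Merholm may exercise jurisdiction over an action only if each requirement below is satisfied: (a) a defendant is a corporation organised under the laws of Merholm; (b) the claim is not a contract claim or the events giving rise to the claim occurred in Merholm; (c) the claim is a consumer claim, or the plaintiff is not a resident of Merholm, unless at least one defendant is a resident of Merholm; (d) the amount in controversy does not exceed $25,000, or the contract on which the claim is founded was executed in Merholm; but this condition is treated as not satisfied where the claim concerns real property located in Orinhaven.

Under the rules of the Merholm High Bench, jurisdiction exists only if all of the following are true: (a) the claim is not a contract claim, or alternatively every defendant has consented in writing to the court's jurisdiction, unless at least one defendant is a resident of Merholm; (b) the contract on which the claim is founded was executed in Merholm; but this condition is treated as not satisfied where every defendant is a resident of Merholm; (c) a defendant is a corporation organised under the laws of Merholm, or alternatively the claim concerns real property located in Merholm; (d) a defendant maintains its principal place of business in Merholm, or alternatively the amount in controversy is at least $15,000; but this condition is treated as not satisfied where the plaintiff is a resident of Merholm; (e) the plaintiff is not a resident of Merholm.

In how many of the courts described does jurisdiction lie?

The Provincial Court of Merholm:
  (a) Halloran Fabrication is organised under the laws of Merholm. Condition met.
  (b) The claim is an employment claim, not a contract claim, which satisfies one of the alternatives. Met.
  (c) The plaintiff resides in Wynley, which is not Merholm — that alternative is enough. Met.
  (d) The contract was executed in Merholm, so one alternative holds. The exception is not triggered, since the claim does not concern real property. Met.
  → The court has jurisdiction.
The Merholm High Bench:
  (a) The claim is an employment claim, not a contract claim, so one alternative holds. Condition met.
  (b) The contract was executed in Merholm. The carve-out does not apply: the defendants reside as follows — Halloran Fabrication in Holport, Ciel Varga in Merley, Petra Brightmoor in Merholm — not all in Merholm. Condition met.
  (c) Halloran Fabrication is organised under the laws of Merholm, so this disjunct is met. Met.
  (d) The amount in controversy is $27,800, which meets the USD 15,000 floor, which satisfies one of the alternatives. The carve-out does not apply: the plaintiff resides in Wynley, not Merholm. Met.
  (e) The plaintiff resides in Wynley, which is not Merholm. Satisfied.
  → The court has jurisdiction.
Courts with jurisdiction: the Provincial Court of Merholm, the Merholm High Bench — 2 in total.

2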